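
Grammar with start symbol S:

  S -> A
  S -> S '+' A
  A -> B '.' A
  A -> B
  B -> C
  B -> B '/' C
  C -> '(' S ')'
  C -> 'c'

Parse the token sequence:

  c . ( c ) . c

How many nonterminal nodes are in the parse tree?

[S [A [B [C c]] . [A [B [C ( [S [A [B [C c]]]] )]] . [A [B [C c]]]]]]

14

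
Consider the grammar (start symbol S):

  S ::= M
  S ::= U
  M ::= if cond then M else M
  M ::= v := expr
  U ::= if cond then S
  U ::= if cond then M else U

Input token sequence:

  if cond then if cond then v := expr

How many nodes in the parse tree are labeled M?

[S [U if cond then [S [U if cond then [S [M v := expr]]]]]]

1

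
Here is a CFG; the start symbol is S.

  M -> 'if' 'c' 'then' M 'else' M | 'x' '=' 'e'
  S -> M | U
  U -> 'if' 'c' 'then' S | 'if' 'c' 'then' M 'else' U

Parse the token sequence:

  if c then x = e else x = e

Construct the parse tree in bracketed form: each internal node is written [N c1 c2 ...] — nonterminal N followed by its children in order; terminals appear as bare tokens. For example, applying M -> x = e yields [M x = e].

[S [M if c then [M x = e] else [M x = e]]]

S
M
if c then M else M
if c then x = e else M
if c then x = e else x = e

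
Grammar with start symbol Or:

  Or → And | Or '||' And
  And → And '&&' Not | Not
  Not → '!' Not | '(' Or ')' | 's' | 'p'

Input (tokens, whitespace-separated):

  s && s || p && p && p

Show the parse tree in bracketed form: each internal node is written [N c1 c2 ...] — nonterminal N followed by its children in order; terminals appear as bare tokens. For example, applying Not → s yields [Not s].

[Or [Or [And [And [Not s]] && [Not s]]] || [And [And [And [Not p]] && [Not p]] && [Not p]]]

Or
Or || And
And || And
And && Not || And
Not && Not || And
s && Not || And
s && s || And
s && s || And && Not
s && s || And && Not && Not
s && s || Not && Not && Not
s && s || p && Not && Not
s && s || p && p && Not
s && s || p && p && p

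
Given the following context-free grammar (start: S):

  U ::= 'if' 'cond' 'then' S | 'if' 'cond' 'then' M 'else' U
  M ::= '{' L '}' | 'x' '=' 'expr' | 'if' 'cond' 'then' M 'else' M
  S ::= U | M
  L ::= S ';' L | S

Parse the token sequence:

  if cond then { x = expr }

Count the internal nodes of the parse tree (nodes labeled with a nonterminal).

7

[S [U if cond then [S [M { [L [S [M x = expr]]] }]]]]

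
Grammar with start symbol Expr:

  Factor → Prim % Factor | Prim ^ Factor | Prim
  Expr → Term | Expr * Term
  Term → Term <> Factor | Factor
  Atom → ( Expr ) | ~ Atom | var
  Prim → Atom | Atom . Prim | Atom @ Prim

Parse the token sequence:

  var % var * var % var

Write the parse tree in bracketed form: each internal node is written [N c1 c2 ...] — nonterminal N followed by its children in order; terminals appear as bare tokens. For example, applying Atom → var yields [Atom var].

[Expr [Expr [Term [Factor [Prim [Atom var]] % [Factor [Prim [Atom var]]]]]] * [Term [Factor [Prim [Atom var]] % [Factor [Prim [Atom var]]]]]]

Expr
Expr * Term
Term * Term
Factor * Term
Prim % Factor * Term
Atom % Factor * Term
var % Factor * Term
var % Prim * Term
var % Atom * Term
var % var * Term
var % var * Factor
var % var * Prim % Factor
var % var * Atom % Factor
var % var * var % Factor
var % var * var % Prim
var % var * var % Atom
var % var * var % var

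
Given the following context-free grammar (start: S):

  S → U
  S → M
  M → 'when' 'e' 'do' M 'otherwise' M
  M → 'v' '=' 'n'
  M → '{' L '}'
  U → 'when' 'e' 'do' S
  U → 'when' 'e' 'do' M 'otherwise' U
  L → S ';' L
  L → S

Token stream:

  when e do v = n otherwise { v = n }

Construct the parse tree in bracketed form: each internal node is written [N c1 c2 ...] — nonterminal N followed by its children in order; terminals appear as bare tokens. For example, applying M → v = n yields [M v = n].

S
M
when e do M otherwise M
when e do v = n otherwise M
when e do v = n otherwise { L }
when e do v = n otherwise { S }
when e do v = n otherwise { M }
when e do v = n otherwise { v = n }

[S [M when e do [M v = n] otherwise [M { [L [S [M v = n]]] }]]]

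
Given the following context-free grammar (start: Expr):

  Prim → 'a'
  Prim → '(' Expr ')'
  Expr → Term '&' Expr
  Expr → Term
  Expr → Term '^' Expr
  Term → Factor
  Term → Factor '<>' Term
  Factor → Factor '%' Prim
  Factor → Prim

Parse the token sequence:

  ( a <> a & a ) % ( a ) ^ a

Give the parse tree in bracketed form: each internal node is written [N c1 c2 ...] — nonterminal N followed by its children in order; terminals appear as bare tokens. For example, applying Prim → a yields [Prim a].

[Expr [Term [Factor [Factor [Prim ( [Expr [Term [Factor [Prim a]] <> [Term [Factor [Prim a]]]] & [Expr [Term [Factor [Prim a]]]]] )]] % [Prim ( [Expr [Term [Factor [Prim a]]]] )]]] ^ [Expr [Term [Factor [Prim a]]]]]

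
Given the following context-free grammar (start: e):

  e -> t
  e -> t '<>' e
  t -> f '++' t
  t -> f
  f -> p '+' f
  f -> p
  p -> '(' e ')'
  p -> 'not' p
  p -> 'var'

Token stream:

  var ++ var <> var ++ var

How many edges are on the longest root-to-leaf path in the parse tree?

6

[e [t [f [p var]] ++ [t [f [p var]]]] <> [e [t [f [p var]] ++ [t [f [p var]]]]]]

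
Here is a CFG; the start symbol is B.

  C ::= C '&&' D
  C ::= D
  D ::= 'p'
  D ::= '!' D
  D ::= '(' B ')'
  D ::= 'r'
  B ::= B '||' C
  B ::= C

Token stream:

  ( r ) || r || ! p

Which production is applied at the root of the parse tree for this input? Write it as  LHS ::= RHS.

B ::= B '||' C

[B [B [B [C [D ( [B [C [D r]]] )]]] || [C [D r]]] || [C [D ! [D p]]]]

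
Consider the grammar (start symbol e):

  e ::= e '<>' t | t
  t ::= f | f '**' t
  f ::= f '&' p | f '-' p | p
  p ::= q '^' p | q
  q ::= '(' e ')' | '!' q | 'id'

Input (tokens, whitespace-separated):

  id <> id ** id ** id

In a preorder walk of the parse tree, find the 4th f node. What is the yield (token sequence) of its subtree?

[e [e [t [f [p [q id]]]]] <> [t [f [p [q id]]] ** [t [f [p [q id]]] ** [t [f [p [q id]]]]]]]

id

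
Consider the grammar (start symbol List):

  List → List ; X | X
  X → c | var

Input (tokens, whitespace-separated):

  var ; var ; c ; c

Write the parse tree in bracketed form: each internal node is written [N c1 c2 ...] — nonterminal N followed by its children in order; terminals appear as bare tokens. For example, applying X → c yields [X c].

List
List ; X
List ; X ; X
List ; X ; X ; X
X ; X ; X ; X
var ; X ; X ; X
var ; var ; X ; X
var ; var ; c ; X
var ; var ; c ; c

[List [List [List [List [X var]] ; [X var]] ; [X c]] ; [X c]]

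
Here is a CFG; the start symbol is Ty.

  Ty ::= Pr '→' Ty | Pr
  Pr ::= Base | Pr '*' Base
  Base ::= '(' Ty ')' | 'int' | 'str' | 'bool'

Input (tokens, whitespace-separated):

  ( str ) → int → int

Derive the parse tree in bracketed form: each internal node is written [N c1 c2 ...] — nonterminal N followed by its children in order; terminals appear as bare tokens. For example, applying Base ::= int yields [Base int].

[Ty [Pr [Base ( [Ty [Pr [Base str]]] )]] → [Ty [Pr [Base int]] → [Ty [Pr [Base int]]]]]

Ty
Pr → Ty
Base → Ty
( Ty ) → Ty
( Pr ) → Ty
( Base ) → Ty
( str ) → Ty
( str ) → Pr → Ty
( str ) → Base → Ty
( str ) → int → Ty
( str ) → int → Pr
( str ) → int → Base
( str ) → int → int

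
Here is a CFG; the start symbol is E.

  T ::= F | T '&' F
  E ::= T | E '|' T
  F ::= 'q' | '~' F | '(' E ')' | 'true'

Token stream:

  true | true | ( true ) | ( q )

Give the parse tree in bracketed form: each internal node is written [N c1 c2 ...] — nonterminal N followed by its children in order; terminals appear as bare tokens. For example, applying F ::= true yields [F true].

[E [E [E [E [T [F true]]] | [T [F true]]] | [T [F ( [E [T [F true]]] )]]] | [T [F ( [E [T [F q]]] )]]]

E
E | T
E | T | T
E | T | T | T
T | T | T | T
F | T | T | T
true | T | T | T
true | F | T | T
true | true | T | T
true | true | F | T
true | true | ( E ) | T
true | true | ( T ) | T
true | true | ( F ) | T
true | true | ( true ) | T
true | true | ( true ) | F
true | true | ( true ) | ( E )
true | true | ( true ) | ( T )
true | true | ( true ) | ( F )
true | true | ( true ) | ( q )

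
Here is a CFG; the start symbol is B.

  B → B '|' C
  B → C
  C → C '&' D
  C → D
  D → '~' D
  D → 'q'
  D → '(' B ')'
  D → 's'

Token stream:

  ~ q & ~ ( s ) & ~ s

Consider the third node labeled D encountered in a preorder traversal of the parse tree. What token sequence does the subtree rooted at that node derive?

[B [C [C [C [D ~ [D q]]] & [D ~ [D ( [B [C [D s]]] )]]] & [D ~ [D s]]]]

~ ( s )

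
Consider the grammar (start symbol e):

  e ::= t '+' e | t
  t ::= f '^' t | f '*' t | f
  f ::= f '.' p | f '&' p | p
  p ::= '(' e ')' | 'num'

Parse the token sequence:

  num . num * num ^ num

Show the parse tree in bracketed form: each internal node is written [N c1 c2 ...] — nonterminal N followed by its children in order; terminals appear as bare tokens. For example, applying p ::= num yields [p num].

e
t
f * t
f . p * t
p . p * t
num . p * t
num . num * t
num . num * f ^ t
num . num * p ^ t
num . num * num ^ t
num . num * num ^ f
num . num * num ^ p
num . num * num ^ num

[e [t [f [f [p num]] . [p num]] * [t [f [p num]] ^ [t [f [p num]]]]]]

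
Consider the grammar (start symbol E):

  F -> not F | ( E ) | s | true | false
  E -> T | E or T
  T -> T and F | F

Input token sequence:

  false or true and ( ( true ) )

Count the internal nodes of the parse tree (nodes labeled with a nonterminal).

[E [E [T [F false]]] or [T [T [F true]] and [F ( [E [T [F ( [E [T [F true]]] )]]] )]]]

14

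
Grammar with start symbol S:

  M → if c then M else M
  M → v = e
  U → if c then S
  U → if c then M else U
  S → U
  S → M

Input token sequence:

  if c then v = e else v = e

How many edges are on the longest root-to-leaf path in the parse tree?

3

[S [M if c then [M v = e] else [M v = e]]]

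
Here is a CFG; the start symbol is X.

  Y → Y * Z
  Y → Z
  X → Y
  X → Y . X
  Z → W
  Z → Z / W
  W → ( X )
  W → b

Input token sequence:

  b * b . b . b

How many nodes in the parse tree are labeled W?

4

[X [Y [Y [Z [W b]]] * [Z [W b]]] . [X [Y [Z [W b]]] . [X [Y [Z [W b]]]]]]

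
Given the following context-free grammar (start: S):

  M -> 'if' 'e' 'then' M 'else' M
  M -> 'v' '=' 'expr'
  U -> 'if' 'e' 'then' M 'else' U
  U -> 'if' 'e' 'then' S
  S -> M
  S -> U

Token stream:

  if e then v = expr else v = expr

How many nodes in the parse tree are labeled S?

1

[S [M if e then [M v = expr] else [M v = expr]]]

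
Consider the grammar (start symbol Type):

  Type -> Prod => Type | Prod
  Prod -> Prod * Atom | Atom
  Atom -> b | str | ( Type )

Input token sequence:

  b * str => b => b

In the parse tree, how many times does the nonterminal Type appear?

3

[Type [Prod [Prod [Atom b]] * [Atom str]] => [Type [Prod [Atom b]] => [Type [Prod [Atom b]]]]]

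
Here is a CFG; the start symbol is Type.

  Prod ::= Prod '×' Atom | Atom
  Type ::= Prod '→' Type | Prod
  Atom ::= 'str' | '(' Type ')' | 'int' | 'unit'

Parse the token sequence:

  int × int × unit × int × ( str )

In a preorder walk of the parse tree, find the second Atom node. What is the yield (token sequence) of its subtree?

[Type [Prod [Prod [Prod [Prod [Prod [Atom int]] × [Atom int]] × [Atom unit]] × [Atom int]] × [Atom ( [Type [Prod [Atom str]]] )]]]

int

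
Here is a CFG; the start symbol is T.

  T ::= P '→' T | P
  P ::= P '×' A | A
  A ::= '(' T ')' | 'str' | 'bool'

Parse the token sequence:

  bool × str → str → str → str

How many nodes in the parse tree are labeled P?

5

[T [P [P [A bool]] × [A str]] → [T [P [A str]] → [T [P [A str]] → [T [P [A str]]]]]]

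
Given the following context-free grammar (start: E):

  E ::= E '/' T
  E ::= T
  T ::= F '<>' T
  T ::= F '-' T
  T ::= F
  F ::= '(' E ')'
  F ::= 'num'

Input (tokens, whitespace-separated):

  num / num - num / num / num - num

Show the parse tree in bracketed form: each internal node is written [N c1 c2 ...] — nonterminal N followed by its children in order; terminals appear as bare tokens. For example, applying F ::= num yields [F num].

[E [E [E [E [T [F num]]] / [T [F num] - [T [F num]]]] / [T [F num]]] / [T [F num] - [T [F num]]]]

E
E / T
E / T / T
E / T / T / T
T / T / T / T
F / T / T / T
num / T / T / T
num / F - T / T / T
num / num - T / T / T
num / num - F / T / T
num / num - num / T / T
num / num - num / F / T
num / num - num / num / T
num / num - num / num / F - T
num / num - num / num / num - T
num / num - num / num / num - F
num / num - num / num / num - num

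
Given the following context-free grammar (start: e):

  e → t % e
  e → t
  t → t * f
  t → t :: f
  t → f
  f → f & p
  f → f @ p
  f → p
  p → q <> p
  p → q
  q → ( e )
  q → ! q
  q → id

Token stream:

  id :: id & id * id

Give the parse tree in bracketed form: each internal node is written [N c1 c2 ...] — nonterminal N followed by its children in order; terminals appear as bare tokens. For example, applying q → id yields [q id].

[e [t [t [t [f [p [q id]]]] :: [f [f [p [q id]]] & [p [q id]]]] * [f [p [q id]]]]]

e
t
t * f
t :: f * f
f :: f * f
p :: f * f
q :: f * f
id :: f * f
id :: f & p * f
id :: p & p * f
id :: q & p * f
id :: id & p * f
id :: id & q * f
id :: id & id * f
id :: id & id * p
id :: id & id * q
id :: id & id * id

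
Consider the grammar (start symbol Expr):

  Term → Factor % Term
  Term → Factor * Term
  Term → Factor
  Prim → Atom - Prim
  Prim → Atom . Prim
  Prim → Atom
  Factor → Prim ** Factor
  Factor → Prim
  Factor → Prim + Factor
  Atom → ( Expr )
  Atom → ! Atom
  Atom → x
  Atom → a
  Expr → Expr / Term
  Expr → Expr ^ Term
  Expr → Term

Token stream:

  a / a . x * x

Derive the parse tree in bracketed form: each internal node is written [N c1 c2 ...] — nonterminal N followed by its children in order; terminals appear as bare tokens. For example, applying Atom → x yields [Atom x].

[Expr [Expr [Term [Factor [Prim [Atom a]]]]] / [Term [Factor [Prim [Atom a] . [Prim [Atom x]]]] * [Term [Factor [Prim [Atom x]]]]]]

Expr
Expr / Term
Term / Term
Factor / Term
Prim / Term
Atom / Term
a / Term
a / Factor * Term
a / Prim * Term
a / Atom . Prim * Term
a / a . Prim * Term
a / a . Atom * Term
a / a . x * Term
a / a . x * Factor
a / a . x * Prim
a / a . x * Atom
a / a . x * x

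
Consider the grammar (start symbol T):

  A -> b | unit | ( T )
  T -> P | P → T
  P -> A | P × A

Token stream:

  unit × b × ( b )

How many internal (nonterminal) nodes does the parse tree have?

[T [P [P [P [A unit]] × [A b]] × [A ( [T [P [A b]]] )]]]

10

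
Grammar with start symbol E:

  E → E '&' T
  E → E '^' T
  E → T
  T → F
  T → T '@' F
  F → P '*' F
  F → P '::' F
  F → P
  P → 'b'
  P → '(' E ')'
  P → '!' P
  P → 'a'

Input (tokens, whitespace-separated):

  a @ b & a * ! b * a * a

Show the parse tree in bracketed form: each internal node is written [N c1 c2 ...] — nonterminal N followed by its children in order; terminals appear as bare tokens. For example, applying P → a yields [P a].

E
E & T
T & T
T @ F & T
F @ F & T
P @ F & T
a @ F & T
a @ P & T
a @ b & T
a @ b & F
a @ b & P * F
a @ b & a * F
a @ b & a * P * F
a @ b & a * ! P * F
a @ b & a * ! b * F
a @ b & a * ! b * P * F
a @ b & a * ! b * a * F
a @ b & a * ! b * a * P
a @ b & a * ! b * a * a

[E [E [T [T [F [P a]]] @ [F [P b]]]] & [T [F [P a] * [F [P ! [P b]] * [F [P a] * [F [P a]]]]]]]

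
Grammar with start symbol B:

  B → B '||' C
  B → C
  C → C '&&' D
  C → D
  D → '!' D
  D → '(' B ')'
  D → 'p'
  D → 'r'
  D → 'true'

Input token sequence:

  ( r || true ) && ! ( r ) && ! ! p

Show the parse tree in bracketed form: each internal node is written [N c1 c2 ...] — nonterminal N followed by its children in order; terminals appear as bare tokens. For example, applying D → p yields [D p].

B
C
C && D
C && D && D
D && D && D
( B ) && D && D
( B || C ) && D && D
( C || C ) && D && D
( D || C ) && D && D
( r || C ) && D && D
( r || D ) && D && D
( r || true ) && D && D
( r || true ) && ! D && D
( r || true ) && ! ( B ) && D
( r || true ) && ! ( C ) && D
( r || true ) && ! ( D ) && D
( r || true ) && ! ( r ) && D
( r || true ) && ! ( r ) && ! D
( r || true ) && ! ( r ) && ! ! D
( r || true ) && ! ( r ) && ! ! p

[B [C [C [C [D ( [B [B [C [D r]]] || [C [D true]]] )]] && [D ! [D ( [B [C [D r]]] )]]] && [D ! [D ! [D p]]]]]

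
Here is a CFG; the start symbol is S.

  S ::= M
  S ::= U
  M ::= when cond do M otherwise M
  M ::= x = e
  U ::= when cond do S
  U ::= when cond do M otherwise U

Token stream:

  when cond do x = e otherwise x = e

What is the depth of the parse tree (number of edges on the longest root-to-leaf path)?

[S [M when cond do [M x = e] otherwise [M x = e]]]

3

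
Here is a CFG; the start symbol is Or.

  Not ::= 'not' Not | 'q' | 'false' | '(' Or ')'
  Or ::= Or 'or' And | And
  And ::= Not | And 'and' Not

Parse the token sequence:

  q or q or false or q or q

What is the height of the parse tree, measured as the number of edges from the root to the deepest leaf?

[Or [Or [Or [Or [Or [And [Not q]]] or [And [Not q]]] or [And [Not false]]] or [And [Not q]]] or [And [Not q]]]

7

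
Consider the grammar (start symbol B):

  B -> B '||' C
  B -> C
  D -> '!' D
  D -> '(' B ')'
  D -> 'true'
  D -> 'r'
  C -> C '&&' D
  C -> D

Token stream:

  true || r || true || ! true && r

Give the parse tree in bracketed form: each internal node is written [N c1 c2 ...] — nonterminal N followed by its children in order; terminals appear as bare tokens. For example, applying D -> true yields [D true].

[B [B [B [B [C [D true]]] || [C [D r]]] || [C [D true]]] || [C [C [D ! [D true]]] && [D r]]]

B
B || C
B || C || C
B || C || C || C
C || C || C || C
D || C || C || C
true || C || C || C
true || D || C || C
true || r || C || C
true || r || D || C
true || r || true || C
true || r || true || C && D
true || r || true || D && D
true || r || true || ! D && D
true || r || true || ! true && D
true || r || true || ! true && r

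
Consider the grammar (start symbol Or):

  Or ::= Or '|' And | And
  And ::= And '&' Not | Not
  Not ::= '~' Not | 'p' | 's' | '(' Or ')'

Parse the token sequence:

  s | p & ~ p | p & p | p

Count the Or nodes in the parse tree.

[Or [Or [Or [Or [And [Not s]]] | [And [And [Not p]] & [Not ~ [Not p]]]] | [And [And [Not p]] & [Not p]]] | [And [Not p]]]

4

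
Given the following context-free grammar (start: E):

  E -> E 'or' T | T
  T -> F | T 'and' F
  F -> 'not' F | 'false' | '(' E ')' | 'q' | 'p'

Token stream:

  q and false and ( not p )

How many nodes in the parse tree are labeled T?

[E [T [T [T [F q]] and [F false]] and [F ( [E [T [F not [F p]]]] )]]]

4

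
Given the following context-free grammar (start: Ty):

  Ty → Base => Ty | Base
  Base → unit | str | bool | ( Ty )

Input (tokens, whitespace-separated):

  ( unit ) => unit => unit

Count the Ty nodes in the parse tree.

4

[Ty [Base ( [Ty [Base unit]] )] => [Ty [Base unit] => [Ty [Base unit]]]]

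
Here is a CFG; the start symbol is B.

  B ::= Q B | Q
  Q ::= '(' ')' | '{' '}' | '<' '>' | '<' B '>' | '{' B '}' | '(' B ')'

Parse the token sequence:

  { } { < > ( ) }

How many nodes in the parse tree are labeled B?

4

[B [Q { }] [B [Q { [B [Q < >] [B [Q ( )]]] }]]]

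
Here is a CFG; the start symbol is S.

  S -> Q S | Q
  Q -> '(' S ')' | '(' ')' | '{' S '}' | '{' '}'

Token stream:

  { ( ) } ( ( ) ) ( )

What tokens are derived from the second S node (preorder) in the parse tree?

( )

[S [Q { [S [Q ( )]] }] [S [Q ( [S [Q ( )]] )] [S [Q ( )]]]]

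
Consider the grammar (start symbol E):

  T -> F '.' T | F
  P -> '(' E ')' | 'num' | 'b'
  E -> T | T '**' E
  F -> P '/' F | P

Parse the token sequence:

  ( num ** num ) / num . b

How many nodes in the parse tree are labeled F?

[E [T [F [P ( [E [T [F [P num]]] ** [E [T [F [P num]]]]] )] / [F [P num]]] . [T [F [P b]]]]]

5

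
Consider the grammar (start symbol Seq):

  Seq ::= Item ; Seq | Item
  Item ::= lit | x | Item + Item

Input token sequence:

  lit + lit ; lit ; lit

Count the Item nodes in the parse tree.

5

[Seq [Item [Item lit] + [Item lit]] ; [Seq [Item lit] ; [Seq [Item lit]]]]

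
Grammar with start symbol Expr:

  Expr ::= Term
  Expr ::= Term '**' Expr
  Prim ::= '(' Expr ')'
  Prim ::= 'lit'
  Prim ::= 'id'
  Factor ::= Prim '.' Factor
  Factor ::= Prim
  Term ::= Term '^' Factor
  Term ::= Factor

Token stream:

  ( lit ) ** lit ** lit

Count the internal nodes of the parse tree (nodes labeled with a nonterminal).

[Expr [Term [Factor [Prim ( [Expr [Term [Factor [Prim lit]]]] )]]] ** [Expr [Term [Factor [Prim lit]]] ** [Expr [Term [Factor [Prim lit]]]]]]

16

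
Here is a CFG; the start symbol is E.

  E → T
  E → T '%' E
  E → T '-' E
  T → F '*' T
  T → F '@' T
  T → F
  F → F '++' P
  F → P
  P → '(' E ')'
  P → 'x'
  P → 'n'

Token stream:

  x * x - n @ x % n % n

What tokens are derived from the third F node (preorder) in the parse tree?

[E [T [F [P x]] * [T [F [P x]]]] - [E [T [F [P n]] @ [T [F [P x]]]] % [E [T [F [P n]]] % [E [T [F [P n]]]]]]]

n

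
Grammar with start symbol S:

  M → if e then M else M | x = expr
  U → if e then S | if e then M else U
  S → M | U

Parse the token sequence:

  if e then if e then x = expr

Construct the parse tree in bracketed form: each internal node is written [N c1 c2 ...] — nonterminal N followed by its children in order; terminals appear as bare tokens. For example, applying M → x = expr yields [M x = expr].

S
U
if e then S
if e then U
if e then if e then S
if e then if e then M
if e then if e then x = expr

[S [U if e then [S [U if e then [S [M x = expr]]]]]]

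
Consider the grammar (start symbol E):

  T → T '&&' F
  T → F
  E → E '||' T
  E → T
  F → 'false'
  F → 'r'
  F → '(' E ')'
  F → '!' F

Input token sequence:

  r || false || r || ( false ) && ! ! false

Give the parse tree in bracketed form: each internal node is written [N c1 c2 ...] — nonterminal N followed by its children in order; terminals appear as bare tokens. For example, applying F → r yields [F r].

E
E || T
E || T || T
E || T || T || T
T || T || T || T
F || T || T || T
r || T || T || T
r || F || T || T
r || false || T || T
r || false || F || T
r || false || r || T
r || false || r || T && F
r || false || r || F && F
r || false || r || ( E ) && F
r || false || r || ( T ) && F
r || false || r || ( F ) && F
r || false || r || ( false ) && F
r || false || r || ( false ) && ! F
r || false || r || ( false ) && ! ! F
r || false || r || ( false ) && ! ! false

[E [E [E [E [T [F r]]] || [T [F false]]] || [T [F r]]] || [T [T [F ( [E [T [F false]]] )]] && [F ! [F ! [F false]]]]]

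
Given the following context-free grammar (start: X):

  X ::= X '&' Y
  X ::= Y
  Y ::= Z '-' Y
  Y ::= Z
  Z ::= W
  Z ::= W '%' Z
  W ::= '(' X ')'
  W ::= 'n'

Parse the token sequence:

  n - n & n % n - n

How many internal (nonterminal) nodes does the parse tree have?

[X [X [Y [Z [W n]] - [Y [Z [W n]]]]] & [Y [Z [W n] % [Z [W n]]] - [Y [Z [W n]]]]]

16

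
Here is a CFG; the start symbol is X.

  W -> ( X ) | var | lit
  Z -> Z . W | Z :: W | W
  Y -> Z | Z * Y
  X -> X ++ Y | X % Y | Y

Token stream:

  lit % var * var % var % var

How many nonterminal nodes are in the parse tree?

[X [X [X [X [Y [Z [W lit]]]] % [Y [Z [W var]] * [Y [Z [W var]]]]] % [Y [Z [W var]]]] % [Y [Z [W var]]]]

19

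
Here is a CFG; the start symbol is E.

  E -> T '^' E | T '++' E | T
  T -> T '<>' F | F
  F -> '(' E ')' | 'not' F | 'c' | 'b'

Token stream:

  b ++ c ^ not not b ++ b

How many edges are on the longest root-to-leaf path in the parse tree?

[E [T [F b]] ++ [E [T [F c]] ^ [E [T [F not [F not [F b]]]] ++ [E [T [F b]]]]]]

7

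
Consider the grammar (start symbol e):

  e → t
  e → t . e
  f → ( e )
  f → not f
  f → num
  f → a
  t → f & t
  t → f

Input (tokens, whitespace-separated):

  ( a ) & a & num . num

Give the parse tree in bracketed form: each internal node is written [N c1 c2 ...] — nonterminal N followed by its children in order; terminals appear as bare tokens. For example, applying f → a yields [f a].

[e [t [f ( [e [t [f a]]] )] & [t [f a] & [t [f num]]]] . [e [t [f num]]]]

e
t . e
f & t . e
( e ) & t . e
( t ) & t . e
( f ) & t . e
( a ) & t . e
( a ) & f & t . e
( a ) & a & t . e
( a ) & a & f . e
( a ) & a & num . e
( a ) & a & num . t
( a ) & a & num . f
( a ) & a & num . num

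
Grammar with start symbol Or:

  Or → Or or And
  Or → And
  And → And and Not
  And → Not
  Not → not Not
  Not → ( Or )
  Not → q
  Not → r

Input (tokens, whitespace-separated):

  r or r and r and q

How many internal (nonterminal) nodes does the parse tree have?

10

[Or [Or [And [Not r]]] or [And [And [And [Not r]] and [Not r]] and [Not q]]]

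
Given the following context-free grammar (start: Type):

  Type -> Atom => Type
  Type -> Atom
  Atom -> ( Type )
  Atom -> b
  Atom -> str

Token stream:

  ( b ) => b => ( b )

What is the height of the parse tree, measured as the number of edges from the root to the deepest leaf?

[Type [Atom ( [Type [Atom b]] )] => [Type [Atom b] => [Type [Atom ( [Type [Atom b]] )]]]]

6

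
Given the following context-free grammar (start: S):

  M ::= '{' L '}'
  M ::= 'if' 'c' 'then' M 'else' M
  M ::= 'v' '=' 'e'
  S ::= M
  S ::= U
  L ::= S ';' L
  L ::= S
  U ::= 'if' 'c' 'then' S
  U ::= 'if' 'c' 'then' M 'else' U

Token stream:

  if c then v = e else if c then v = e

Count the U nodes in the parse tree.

2

[S [U if c then [M v = e] else [U if c then [S [M v = e]]]]]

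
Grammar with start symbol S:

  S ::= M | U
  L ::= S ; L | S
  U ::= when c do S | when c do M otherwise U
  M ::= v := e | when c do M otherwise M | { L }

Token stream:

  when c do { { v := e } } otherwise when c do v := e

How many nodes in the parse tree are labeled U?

2

[S [U when c do [M { [L [S [M { [L [S [M v := e]]] }]]] }] otherwise [U when c do [S [M v := e]]]]]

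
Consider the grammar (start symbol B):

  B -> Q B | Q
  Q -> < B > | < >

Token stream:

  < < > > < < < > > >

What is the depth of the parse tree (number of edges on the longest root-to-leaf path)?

7

[B [Q < [B [Q < >]] >] [B [Q < [B [Q < [B [Q < >]] >]] >]]]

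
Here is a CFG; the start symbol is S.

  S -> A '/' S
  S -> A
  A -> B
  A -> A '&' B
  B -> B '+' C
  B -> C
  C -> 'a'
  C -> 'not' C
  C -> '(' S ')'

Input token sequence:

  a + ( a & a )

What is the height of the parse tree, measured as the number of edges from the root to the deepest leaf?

9

[S [A [B [B [C a]] + [C ( [S [A [A [B [C a]]] & [B [C a]]]] )]]]]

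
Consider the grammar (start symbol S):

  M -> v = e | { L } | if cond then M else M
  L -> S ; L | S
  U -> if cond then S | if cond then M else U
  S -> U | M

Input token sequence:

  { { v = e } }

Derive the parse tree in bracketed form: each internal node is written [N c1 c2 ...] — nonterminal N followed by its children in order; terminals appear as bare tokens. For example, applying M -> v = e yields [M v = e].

S
M
{ L }
{ S }
{ M }
{ { L } }
{ { S } }
{ { M } }
{ { v = e } }

[S [M { [L [S [M { [L [S [M v = e]]] }]]] }]]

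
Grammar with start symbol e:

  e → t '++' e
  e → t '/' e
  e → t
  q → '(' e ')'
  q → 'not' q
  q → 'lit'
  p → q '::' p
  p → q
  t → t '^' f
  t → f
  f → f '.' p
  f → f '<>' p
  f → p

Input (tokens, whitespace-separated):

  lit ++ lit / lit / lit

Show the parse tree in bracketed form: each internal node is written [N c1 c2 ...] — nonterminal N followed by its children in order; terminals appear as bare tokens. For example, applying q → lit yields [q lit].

e
t ++ e
f ++ e
p ++ e
q ++ e
lit ++ e
lit ++ t / e
lit ++ f / e
lit ++ p / e
lit ++ q / e
lit ++ lit / e
lit ++ lit / t / e
lit ++ lit / f / e
lit ++ lit / p / e
lit ++ lit / q / e
lit ++ lit / lit / e
lit ++ lit / lit / t
lit ++ lit / lit / f
lit ++ lit / lit / p
lit ++ lit / lit / q
lit ++ lit / lit / lit

[e [t [f [p [q lit]]]] ++ [e [t [f [p [q lit]]]] / [e [t [f [p [q lit]]]] / [e [t [f [p [q lit]]]]]]]]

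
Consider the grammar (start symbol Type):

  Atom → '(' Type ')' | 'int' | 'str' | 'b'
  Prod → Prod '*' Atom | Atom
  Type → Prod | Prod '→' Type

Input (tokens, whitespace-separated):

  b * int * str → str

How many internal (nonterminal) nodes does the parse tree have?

10

[Type [Prod [Prod [Prod [Atom b]] * [Atom int]] * [Atom str]] → [Type [Prod [Atom str]]]]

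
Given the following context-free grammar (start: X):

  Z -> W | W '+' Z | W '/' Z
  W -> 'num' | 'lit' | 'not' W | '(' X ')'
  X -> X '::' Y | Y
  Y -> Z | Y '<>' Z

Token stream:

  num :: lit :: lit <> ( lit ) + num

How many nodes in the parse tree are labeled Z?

6

[X [X [X [Y [Z [W num]]]] :: [Y [Z [W lit]]]] :: [Y [Y [Z [W lit]]] <> [Z [W ( [X [Y [Z [W lit]]]] )] + [Z [W num]]]]]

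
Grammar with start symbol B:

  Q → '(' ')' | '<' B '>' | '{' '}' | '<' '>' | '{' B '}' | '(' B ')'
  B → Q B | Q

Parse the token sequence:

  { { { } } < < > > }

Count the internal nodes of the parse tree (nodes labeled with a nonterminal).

10

[B [Q { [B [Q { [B [Q { }]] }] [B [Q < [B [Q < >]] >]]] }]]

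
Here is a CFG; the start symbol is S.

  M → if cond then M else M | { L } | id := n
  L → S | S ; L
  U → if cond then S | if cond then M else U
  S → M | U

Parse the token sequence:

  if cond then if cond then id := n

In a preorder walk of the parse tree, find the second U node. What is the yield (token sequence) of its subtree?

if cond then id := n

[S [U if cond then [S [U if cond then [S [M id := n]]]]]]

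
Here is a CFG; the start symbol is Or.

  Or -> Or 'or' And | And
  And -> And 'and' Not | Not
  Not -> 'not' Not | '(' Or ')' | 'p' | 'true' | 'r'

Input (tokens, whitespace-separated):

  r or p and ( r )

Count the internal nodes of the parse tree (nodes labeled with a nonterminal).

[Or [Or [And [Not r]]] or [And [And [Not p]] and [Not ( [Or [And [Not r]]] )]]]

11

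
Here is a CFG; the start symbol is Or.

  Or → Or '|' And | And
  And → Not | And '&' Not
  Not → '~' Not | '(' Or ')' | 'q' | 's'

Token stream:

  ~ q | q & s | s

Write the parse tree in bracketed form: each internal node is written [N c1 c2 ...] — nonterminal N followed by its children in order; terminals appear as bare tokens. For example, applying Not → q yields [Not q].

Or
Or | And
Or | And | And
And | And | And
Not | And | And
~ Not | And | And
~ q | And | And
~ q | And & Not | And
~ q | Not & Not | And
~ q | q & Not | And
~ q | q & s | And
~ q | q & s | Not
~ q | q & s | s

[Or [Or [Or [And [Not ~ [Not q]]]] | [And [And [Not q]] & [Not s]]] | [And [Not s]]]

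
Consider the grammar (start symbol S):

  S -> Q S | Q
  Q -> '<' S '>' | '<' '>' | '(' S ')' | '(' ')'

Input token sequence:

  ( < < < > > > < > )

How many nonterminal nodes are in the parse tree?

10

[S [Q ( [S [Q < [S [Q < [S [Q < >]] >]] >] [S [Q < >]]] )]]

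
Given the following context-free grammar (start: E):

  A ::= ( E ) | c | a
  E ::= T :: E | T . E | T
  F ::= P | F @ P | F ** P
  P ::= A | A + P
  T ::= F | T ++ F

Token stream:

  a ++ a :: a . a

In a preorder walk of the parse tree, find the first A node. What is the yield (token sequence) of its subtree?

[E [T [T [F [P [A a]]]] ++ [F [P [A a]]]] :: [E [T [F [P [A a]]]] . [E [T [F [P [A a]]]]]]]

a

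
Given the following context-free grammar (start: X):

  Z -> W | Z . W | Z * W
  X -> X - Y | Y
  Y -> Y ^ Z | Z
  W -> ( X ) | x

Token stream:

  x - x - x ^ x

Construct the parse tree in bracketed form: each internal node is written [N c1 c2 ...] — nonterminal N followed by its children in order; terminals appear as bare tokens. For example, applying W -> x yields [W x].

X
X - Y
X - Y - Y
Y - Y - Y
Z - Y - Y
W - Y - Y
x - Y - Y
x - Z - Y
x - W - Y
x - x - Y
x - x - Y ^ Z
x - x - Z ^ Z
x - x - W ^ Z
x - x - x ^ Z
x - x - x ^ W
x - x - x ^ x

[X [X [X [Y [Z [W x]]]] - [Y [Z [W x]]]] - [Y [Y [Z [W x]]] ^ [Z [W x]]]]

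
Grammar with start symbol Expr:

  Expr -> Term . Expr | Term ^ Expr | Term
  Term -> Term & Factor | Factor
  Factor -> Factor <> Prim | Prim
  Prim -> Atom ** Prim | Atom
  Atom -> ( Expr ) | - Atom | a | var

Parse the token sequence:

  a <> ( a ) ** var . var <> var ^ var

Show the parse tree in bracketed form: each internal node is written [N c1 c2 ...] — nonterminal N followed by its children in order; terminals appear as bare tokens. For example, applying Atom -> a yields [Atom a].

[Expr [Term [Factor [Factor [Prim [Atom a]]] <> [Prim [Atom ( [Expr [Term [Factor [Prim [Atom a]]]]] )] ** [Prim [Atom var]]]]] . [Expr [Term [Factor [Factor [Prim [Atom var]]] <> [Prim [Atom var]]]] ^ [Expr [Term [Factor [Prim [Atom var]]]]]]]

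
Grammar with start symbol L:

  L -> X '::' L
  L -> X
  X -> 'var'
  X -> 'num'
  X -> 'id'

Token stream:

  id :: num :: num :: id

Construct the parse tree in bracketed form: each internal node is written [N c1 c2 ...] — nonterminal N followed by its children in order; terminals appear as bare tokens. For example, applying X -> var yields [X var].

L
X :: L
id :: L
id :: X :: L
id :: num :: L
id :: num :: X :: L
id :: num :: num :: L
id :: num :: num :: X
id :: num :: num :: id

[L [X id] :: [L [X num] :: [L [X num] :: [L [X id]]]]]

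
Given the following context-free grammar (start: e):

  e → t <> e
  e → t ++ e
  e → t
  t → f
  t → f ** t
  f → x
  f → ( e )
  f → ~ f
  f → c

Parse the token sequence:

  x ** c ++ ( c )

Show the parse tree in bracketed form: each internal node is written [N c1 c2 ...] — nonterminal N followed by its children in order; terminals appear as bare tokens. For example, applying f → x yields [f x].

[e [t [f x] ** [t [f c]]] ++ [e [t [f ( [e [t [f c]]] )]]]]

e
t ++ e
f ** t ++ e
x ** t ++ e
x ** f ++ e
x ** c ++ e
x ** c ++ t
x ** c ++ f
x ** c ++ ( e )
x ** c ++ ( t )
x ** c ++ ( f )
x ** c ++ ( c )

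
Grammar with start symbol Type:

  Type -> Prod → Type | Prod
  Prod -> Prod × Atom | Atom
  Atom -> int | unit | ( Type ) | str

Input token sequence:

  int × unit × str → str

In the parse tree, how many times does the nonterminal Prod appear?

4

[Type [Prod [Prod [Prod [Atom int]] × [Atom unit]] × [Atom str]] → [Type [Prod [Atom str]]]]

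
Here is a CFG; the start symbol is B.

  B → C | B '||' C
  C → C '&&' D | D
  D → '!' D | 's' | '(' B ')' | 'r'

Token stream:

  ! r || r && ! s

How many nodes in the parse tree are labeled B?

[B [B [C [D ! [D r]]]] || [C [C [D r]] && [D ! [D s]]]]

2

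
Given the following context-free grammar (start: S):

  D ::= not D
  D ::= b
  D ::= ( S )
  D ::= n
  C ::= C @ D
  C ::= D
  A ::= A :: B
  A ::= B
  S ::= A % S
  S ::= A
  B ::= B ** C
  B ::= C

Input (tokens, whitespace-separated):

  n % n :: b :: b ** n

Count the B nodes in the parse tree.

[S [A [B [C [D n]]]] % [S [A [A [A [B [C [D n]]]] :: [B [C [D b]]]] :: [B [B [C [D b]]] ** [C [D n]]]]]]

5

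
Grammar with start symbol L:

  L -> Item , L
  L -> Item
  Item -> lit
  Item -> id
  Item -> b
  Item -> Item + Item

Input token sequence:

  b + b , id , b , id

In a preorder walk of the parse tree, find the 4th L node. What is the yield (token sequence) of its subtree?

id

[L [Item [Item b] + [Item b]] , [L [Item id] , [L [Item b] , [L [Item id]]]]]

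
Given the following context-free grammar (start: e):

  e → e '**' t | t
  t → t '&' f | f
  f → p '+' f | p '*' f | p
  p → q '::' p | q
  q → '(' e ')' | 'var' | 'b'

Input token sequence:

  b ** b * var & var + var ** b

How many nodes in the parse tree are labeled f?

[e [e [e [t [f [p [q b]]]]] ** [t [t [f [p [q b]] * [f [p [q var]]]]] & [f [p [q var]] + [f [p [q var]]]]]] ** [t [f [p [q b]]]]]

6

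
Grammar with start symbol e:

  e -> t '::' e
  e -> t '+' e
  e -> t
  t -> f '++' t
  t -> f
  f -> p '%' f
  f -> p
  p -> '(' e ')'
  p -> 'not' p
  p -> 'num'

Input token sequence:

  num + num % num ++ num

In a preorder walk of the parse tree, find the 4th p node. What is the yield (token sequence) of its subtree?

[e [t [f [p num]]] + [e [t [f [p num] % [f [p num]]] ++ [t [f [p num]]]]]]

num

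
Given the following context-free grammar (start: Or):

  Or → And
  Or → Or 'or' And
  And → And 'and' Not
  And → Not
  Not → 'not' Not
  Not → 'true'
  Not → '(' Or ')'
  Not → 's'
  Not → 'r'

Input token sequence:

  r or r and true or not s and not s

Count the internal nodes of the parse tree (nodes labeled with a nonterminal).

15

[Or [Or [Or [And [Not r]]] or [And [And [Not r]] and [Not true]]] or [And [And [Not not [Not s]]] and [Not not [Not s]]]]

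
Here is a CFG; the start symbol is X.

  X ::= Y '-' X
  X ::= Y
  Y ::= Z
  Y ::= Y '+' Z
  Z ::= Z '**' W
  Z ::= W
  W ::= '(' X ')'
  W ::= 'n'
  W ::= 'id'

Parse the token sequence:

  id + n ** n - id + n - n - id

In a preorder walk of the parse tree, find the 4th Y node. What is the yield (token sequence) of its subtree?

id

[X [Y [Y [Z [W id]]] + [Z [Z [W n]] ** [W n]]] - [X [Y [Y [Z [W id]]] + [Z [W n]]] - [X [Y [Z [W n]]] - [X [Y [Z [W id]]]]]]]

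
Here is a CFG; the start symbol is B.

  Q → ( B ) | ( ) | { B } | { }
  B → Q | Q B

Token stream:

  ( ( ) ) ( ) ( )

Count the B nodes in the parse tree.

4

[B [Q ( [B [Q ( )]] )] [B [Q ( )] [B [Q ( )]]]]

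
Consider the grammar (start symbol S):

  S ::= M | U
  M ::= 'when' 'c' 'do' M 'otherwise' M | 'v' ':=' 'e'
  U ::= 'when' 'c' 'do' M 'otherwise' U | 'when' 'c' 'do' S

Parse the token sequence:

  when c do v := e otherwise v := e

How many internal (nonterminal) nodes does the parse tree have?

[S [M when c do [M v := e] otherwise [M v := e]]]

4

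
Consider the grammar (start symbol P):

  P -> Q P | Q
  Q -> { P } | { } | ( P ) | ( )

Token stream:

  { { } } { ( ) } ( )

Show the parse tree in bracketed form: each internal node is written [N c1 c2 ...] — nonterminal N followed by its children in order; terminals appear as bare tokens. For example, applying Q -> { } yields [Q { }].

[P [Q { [P [Q { }]] }] [P [Q { [P [Q ( )]] }] [P [Q ( )]]]]

P
Q P
{ P } P
{ Q } P
{ { } } P
{ { } } Q P
{ { } } { P } P
{ { } } { Q } P
{ { } } { ( ) } P
{ { } } { ( ) } Q
{ { } } { ( ) } ( )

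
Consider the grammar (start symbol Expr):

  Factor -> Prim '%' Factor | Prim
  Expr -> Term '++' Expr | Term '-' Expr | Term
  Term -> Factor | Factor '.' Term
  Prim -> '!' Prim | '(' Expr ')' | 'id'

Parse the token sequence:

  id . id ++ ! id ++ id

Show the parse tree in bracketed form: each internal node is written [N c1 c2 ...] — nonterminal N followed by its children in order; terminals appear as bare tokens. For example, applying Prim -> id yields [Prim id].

[Expr [Term [Factor [Prim id]] . [Term [Factor [Prim id]]]] ++ [Expr [Term [Factor [Prim ! [Prim id]]]] ++ [Expr [Term [Factor [Prim id]]]]]]

Expr
Term ++ Expr
Factor . Term ++ Expr
Prim . Term ++ Expr
id . Term ++ Expr
id . Factor ++ Expr
id . Prim ++ Expr
id . id ++ Expr
id . id ++ Term ++ Expr
id . id ++ Factor ++ Expr
id . id ++ Prim ++ Expr
id . id ++ ! Prim ++ Expr
id . id ++ ! id ++ Expr
id . id ++ ! id ++ Term
id . id ++ ! id ++ Factor
id . id ++ ! id ++ Prim
id . id ++ ! id ++ id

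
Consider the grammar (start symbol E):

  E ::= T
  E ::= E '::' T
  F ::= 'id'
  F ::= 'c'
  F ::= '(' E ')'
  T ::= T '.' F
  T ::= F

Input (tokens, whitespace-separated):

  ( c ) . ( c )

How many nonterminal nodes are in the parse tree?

11

[E [T [T [F ( [E [T [F c]]] )]] . [F ( [E [T [F c]]] )]]]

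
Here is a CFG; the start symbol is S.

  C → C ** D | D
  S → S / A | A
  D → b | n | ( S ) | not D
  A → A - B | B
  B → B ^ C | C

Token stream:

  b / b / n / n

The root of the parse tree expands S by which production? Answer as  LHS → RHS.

[S [S [S [S [A [B [C [D b]]]]] / [A [B [C [D b]]]]] / [A [B [C [D n]]]]] / [A [B [C [D n]]]]]

S → S / A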